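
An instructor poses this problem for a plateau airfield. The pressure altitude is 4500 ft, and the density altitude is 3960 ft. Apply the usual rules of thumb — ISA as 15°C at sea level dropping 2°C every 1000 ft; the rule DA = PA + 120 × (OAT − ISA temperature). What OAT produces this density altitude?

1.5°C

Density altitude − pressure altitude = 3960 − 4500 = -540 ft.
At 120 ft/°C that is an ISA deviation of -540/120 = -4.5°C.
ISA temperature at 4500 ft = 15 − 2 × (4500/1000) = 6°C.
OAT = ISA + deviation = 6 + (-4.5) = 1.5°C.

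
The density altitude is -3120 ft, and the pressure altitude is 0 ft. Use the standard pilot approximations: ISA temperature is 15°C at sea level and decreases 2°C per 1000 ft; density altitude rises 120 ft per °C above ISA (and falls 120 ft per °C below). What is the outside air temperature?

Density altitude − pressure altitude = -3120 − 0 = -3120 ft.
At 120 ft/°C that is an ISA deviation of -3120/120 = -26°C.
ISA temperature at 0 ft = 15 − 2 × (0/1000) = 15°C.
OAT = ISA + deviation = 15 + (-26) = -11°C.

-11°C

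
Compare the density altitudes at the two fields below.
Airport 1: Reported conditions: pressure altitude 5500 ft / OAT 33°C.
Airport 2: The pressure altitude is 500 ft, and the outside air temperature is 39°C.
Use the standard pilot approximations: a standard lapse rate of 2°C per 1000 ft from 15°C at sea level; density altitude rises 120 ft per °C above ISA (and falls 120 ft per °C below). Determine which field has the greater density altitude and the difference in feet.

Airport 1 by 5480 ft

Airport 1: ISA temp = 4°C, deviation +29°C, DA = 5500 + 120 × 29 = 8980 ft.
Airport 2: ISA temp = 14°C, deviation +25°C, DA = 500 + 120 × 25 = 3500 ft.
Airport 1 is higher by 8980 − 3500 = 5480 ft.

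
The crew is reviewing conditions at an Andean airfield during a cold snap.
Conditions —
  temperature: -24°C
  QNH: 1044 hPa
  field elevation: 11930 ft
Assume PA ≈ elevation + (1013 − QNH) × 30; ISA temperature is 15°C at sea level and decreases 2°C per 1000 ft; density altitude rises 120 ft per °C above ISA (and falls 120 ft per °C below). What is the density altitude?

Pressure altitude = 11930 + (1013 − 1044) × 30 = 11930 + (-930) = 11000 ft.
ISA temperature at 11000 ft = 15 − 2 × (11000/1000) = -7°C.
ISA deviation = -24 − (-7) = -17°C.
Density altitude = 11000 + 120 × (-17) = 8960 ft.

8960 ft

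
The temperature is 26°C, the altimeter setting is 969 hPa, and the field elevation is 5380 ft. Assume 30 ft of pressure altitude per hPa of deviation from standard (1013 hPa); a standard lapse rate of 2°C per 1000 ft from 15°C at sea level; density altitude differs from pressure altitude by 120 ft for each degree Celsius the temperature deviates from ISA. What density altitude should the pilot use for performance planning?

9628 ft

Pressure altitude = 5380 + (1013 − 969) × 30 = 5380 + (+1320) = 6700 ft.
ISA temperature at 6700 ft = 15 − 2 × (6700/1000) = 1.6°C.
ISA deviation = 26 − 1.6 = +24.4°C.
Density altitude = 6700 + 120 × (24.4) = 9628 ft.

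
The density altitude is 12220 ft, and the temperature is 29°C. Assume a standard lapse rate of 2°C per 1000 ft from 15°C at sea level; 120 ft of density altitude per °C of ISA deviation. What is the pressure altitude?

DA = PA + 120 × (OAT − (15 − 2·PA/1000)) = PA + 120·OAT − 1800 + 0.24·PA = 1.24·PA + 120·OAT − 1800.
So 1.24·PA = 12220 − 120 × 29 + 1800 = 10540.
PA = 10540 / 1.24 = 8500 ft.

8500 ft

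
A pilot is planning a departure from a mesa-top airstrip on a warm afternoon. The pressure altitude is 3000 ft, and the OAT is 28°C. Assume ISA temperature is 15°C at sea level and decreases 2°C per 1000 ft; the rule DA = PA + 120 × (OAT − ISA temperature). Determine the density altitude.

ISA temperature at 3000 ft = 15 − 2 × (3000/1000) = 9°C.
ISA deviation = 28 − 9 = +19°C.
Density altitude = 3000 + 120 × (19) = 3000 + (+2280) = 5280 ft.

5280 ft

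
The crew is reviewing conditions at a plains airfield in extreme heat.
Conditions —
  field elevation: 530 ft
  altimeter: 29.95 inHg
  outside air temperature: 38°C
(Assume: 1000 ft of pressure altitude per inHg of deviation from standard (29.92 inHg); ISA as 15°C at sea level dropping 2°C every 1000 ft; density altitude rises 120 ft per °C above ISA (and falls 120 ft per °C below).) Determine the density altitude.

Pressure altitude = 530 + (29.92 − 29.95) × 1000 = 530 + (-30) = 500 ft.
ISA temperature at 500 ft = 15 − 2 × (500/1000) = 14°C.
ISA deviation = 38 − 14 = +24°C.
Density altitude = 500 + 120 × (24) = 3380 ft.

3380 ft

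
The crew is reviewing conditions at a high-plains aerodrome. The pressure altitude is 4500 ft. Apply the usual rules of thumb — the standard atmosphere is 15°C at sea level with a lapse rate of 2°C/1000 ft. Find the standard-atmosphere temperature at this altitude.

6°C

ISA temperature = 15 − 2 × (4500/1000) = 15 − 9 = 6°C.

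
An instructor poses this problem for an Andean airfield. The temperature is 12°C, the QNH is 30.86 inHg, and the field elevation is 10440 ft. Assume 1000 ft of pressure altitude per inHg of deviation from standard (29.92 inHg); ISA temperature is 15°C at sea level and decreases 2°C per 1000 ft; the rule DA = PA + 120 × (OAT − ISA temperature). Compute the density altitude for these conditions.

11420 ft

Pressure altitude = 10440 + (29.92 − 30.86) × 1000 = 10440 + (-940) = 9500 ft.
ISA temperature at 9500 ft = 15 − 2 × (9500/1000) = -4°C.
ISA deviation = 12 − (-4) = +16°C.
Density altitude = 9500 + 120 × (16) = 11420 ft.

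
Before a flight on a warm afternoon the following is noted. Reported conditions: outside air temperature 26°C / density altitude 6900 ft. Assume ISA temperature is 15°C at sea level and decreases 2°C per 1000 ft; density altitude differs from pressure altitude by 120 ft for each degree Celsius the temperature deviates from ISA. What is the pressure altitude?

DA = PA + 120 × (OAT − (15 − 2·PA/1000)) = PA + 120·OAT − 1800 + 0.24·PA = 1.24·PA + 120·OAT − 1800.
So 1.24·PA = 6900 − 120 × 26 + 1800 = 5580.
PA = 5580 / 1.24 = 4500 ft.

4500 ft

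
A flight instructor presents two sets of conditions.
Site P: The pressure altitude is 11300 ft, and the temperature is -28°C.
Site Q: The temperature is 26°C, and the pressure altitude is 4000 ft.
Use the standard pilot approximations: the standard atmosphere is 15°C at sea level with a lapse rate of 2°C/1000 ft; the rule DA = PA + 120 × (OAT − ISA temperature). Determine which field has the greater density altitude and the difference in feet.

Site P by 2572 ft

Site P: ISA temp = -7.6°C, deviation -20.4°C, DA = 11300 + 120 × (-20.4) = 8852 ft.
Site Q: ISA temp = 7°C, deviation +19°C, DA = 4000 + 120 × 19 = 6280 ft.
Site P is higher by 8852 − 6280 = 2572 ft.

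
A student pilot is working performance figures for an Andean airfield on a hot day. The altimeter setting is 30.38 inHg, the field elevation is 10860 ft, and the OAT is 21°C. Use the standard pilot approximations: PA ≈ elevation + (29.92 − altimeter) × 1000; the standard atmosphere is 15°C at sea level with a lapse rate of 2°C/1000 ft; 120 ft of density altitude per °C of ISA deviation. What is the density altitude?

13616 ft

Pressure altitude = 10860 + (29.92 − 30.38) × 1000 = 10860 + (-460) = 10400 ft.
ISA temperature at 10400 ft = 15 − 2 × (10400/1000) = -5.8°C.
ISA deviation = 21 − (-5.8) = +26.8°C.
Density altitude = 10400 + 120 × (26.8) = 13616 ft.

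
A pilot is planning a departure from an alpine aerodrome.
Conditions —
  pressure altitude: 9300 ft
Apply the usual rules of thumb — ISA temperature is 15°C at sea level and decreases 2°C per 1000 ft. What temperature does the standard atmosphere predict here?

-3.6°C

ISA temperature = 15 − 2 × (9300/1000) = 15 − 18.6 = -3.6°C.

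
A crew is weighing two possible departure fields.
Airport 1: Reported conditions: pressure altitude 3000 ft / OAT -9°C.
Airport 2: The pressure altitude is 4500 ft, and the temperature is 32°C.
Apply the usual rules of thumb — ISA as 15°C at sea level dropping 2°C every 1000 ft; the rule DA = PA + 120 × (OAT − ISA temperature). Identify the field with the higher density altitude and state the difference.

Airport 1: ISA temp = 9°C, deviation -18°C, DA = 3000 + 120 × (-18) = 840 ft.
Airport 2: ISA temp = 6°C, deviation +26°C, DA = 4500 + 120 × 26 = 7620 ft.
Airport 2 is higher by 7620 − 840 = 6780 ft.

Airport 2 by 6780 ft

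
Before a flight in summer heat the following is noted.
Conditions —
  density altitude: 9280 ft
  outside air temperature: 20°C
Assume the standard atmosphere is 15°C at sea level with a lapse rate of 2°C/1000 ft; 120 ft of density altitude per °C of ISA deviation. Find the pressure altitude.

DA = PA + 120 × (OAT − (15 − 2·PA/1000)) = PA + 120·OAT − 1800 + 0.24·PA = 1.24·PA + 120·OAT − 1800.
So 1.24·PA = 9280 − 120 × 20 + 1800 = 8680.
PA = 8680 / 1.24 = 7000 ft.

7000 ft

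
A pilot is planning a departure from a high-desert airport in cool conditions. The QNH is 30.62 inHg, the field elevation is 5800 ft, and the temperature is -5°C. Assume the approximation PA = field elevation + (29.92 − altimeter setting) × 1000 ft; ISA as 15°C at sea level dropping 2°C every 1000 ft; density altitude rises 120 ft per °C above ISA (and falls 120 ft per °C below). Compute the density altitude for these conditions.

3924 ft

Pressure altitude = 5800 + (29.92 − 30.62) × 1000 = 5800 + (-700) = 5100 ft.
ISA temperature at 5100 ft = 15 − 2 × (5100/1000) = 4.8°C.
ISA deviation = -5 − 4.8 = -9.8°C.
Density altitude = 5100 + 120 × (-9.8) = 3924 ft.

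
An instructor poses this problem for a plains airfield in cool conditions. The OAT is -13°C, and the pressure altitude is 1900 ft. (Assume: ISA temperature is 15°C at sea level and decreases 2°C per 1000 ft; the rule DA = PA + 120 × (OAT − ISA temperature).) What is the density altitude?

-1004 ft

ISA temperature at 1900 ft = 15 − 2 × (1900/1000) = 11.2°C.
ISA deviation = -13 − 11.2 = -24.2°C.
Density altitude = 1900 + 120 × (-24.2) = 1900 + (-2904) = -1004 ft.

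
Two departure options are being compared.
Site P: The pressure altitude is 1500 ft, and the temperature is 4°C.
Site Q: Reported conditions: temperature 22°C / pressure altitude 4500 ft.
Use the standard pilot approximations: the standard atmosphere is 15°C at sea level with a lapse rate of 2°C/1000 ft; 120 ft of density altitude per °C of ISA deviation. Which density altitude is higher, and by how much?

Site P: ISA temp = 12°C, deviation -8°C, DA = 1500 + 120 × (-8) = 540 ft.
Site Q: ISA temp = 6°C, deviation +16°C, DA = 4500 + 120 × 16 = 6420 ft.
Site Q is higher by 6420 − 540 = 5880 ft.

Site Q by 5880 ft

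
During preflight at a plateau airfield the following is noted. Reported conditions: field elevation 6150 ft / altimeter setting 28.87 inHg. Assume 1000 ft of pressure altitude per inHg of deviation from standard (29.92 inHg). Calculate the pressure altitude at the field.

Pressure correction = (29.92 − 28.87) × 1000 = +1050 ft.
Pressure altitude = 6150 + (+1050) = 7200 ft.

7200 ft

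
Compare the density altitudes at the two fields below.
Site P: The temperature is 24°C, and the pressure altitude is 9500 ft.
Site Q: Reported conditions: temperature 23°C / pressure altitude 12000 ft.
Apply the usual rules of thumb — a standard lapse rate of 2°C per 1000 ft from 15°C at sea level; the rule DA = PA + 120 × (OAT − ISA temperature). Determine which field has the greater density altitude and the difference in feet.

Site Q by 2980 ft

Site P: ISA temp = -4°C, deviation +28°C, DA = 9500 + 120 × 28 = 12860 ft.
Site Q: ISA temp = -9°C, deviation +32°C, DA = 12000 + 120 × 32 = 15840 ft.
Site Q is higher by 15840 − 12860 = 2980 ft.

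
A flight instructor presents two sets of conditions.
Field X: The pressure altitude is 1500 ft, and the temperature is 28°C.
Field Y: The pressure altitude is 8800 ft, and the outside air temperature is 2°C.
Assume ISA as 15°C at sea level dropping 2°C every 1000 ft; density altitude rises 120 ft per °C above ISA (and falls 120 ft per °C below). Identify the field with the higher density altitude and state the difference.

Field Y by 5932 ft

Field X: ISA temp = 12°C, deviation +16°C, DA = 1500 + 120 × 16 = 3420 ft.
Field Y: ISA temp = -2.6°C, deviation +4.6°C, DA = 8800 + 120 × 4.6 = 9352 ft.
Field Y is higher by 9352 − 3420 = 5932 ft.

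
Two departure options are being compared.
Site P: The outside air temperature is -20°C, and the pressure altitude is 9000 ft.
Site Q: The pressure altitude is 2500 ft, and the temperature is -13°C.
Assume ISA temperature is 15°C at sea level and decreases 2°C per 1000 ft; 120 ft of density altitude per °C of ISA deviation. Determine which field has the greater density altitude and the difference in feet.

Site P by 7220 ft

Site P: ISA temp = -3°C, deviation -17°C, DA = 9000 + 120 × (-17) = 6960 ft.
Site Q: ISA temp = 10°C, deviation -23°C, DA = 2500 + 120 × (-23) = -260 ft.
Site P is higher by 6960 − (-260) = 7220 ft.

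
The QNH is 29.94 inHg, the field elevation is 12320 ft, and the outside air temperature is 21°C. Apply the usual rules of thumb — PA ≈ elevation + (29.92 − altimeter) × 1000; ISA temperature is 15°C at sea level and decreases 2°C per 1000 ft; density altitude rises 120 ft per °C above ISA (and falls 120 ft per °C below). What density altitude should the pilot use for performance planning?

Pressure altitude = 12320 + (29.92 − 29.94) × 1000 = 12320 + (-20) = 12300 ft.
ISA temperature at 12300 ft = 15 − 2 × (12300/1000) = -9.6°C.
ISA deviation = 21 − (-9.6) = +30.6°C.
Density altitude = 12300 + 120 × (30.6) = 15972 ft.

15972 ft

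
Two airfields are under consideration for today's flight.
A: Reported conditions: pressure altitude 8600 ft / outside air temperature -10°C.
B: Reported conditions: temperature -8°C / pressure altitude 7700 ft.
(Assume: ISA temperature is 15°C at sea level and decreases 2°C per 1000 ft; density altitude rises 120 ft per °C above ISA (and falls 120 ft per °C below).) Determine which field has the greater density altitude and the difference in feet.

A: ISA temp = -2.2°C, deviation -7.8°C, DA = 8600 + 120 × (-7.8) = 7664 ft.
B: ISA temp = -0.4°C, deviation -7.6°C, DA = 7700 + 120 × (-7.6) = 6788 ft.
A is higher by 7664 − 6788 = 876 ft.

A by 876 ft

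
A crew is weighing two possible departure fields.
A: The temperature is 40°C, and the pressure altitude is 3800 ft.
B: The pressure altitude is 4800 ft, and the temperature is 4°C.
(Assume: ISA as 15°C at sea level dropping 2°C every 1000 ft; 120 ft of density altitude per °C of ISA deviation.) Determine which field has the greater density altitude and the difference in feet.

A by 3080 ft

A: ISA temp = 7.4°C, deviation +32.6°C, DA = 3800 + 120 × 32.6 = 7712 ft.
B: ISA temp = 5.4°C, deviation -1.4°C, DA = 4800 + 120 × (-1.4) = 4632 ft.
A is higher by 7712 − 4632 = 3080 ft.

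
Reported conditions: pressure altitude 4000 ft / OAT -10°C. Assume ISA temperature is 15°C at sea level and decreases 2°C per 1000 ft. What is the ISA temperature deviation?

ISA-17°C

ISA temperature at 4000 ft = 15 − 2 × (4000/1000) = 7°C.
Deviation = OAT − ISA = -10 − 7 = -17°C.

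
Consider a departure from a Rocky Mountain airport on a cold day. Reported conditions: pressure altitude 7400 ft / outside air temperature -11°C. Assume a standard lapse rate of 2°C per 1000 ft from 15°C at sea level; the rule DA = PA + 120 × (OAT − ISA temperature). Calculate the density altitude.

6056 ft

ISA temperature at 7400 ft = 15 − 2 × (7400/1000) = 0.2°C.
ISA deviation = -11 − 0.2 = -11.2°C.
Density altitude = 7400 + 120 × (-11.2) = 7400 + (-1344) = 6056 ft.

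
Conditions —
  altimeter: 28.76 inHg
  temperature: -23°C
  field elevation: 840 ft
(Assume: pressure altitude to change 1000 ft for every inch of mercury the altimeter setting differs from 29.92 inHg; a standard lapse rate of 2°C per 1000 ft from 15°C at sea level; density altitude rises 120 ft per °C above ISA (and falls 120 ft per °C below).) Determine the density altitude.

-2080 ft

Pressure altitude = 840 + (29.92 − 28.76) × 1000 = 840 + (+1160) = 2000 ft.
ISA temperature at 2000 ft = 15 − 2 × (2000/1000) = 11°C.
ISA deviation = -23 − 11 = -34°C.
Density altitude = 2000 + 120 × (-34) = -2080 ft.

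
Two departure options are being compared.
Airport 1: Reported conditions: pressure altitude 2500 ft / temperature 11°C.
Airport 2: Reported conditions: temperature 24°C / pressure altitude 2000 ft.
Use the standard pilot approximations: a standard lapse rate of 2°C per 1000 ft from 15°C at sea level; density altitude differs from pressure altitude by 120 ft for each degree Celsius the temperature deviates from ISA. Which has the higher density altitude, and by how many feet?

Airport 1: ISA temp = 10°C, deviation +1°C, DA = 2500 + 120 × 1 = 2620 ft.
Airport 2: ISA temp = 11°C, deviation +13°C, DA = 2000 + 120 × 13 = 3560 ft.
Airport 2 is higher by 3560 − 2620 = 940 ft.

Airport 2 by 940 ft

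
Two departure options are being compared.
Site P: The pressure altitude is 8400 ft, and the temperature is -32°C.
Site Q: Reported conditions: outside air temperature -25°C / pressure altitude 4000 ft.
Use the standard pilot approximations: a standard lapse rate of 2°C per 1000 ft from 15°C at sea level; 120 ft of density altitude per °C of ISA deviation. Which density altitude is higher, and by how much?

Site P: ISA temp = -1.8°C, deviation -30.2°C, DA = 8400 + 120 × (-30.2) = 4776 ft.
Site Q: ISA temp = 7°C, deviation -32°C, DA = 4000 + 120 × (-32) = 160 ft.
Site P is higher by 4776 − 160 = 4616 ft.

Site P by 4616 ft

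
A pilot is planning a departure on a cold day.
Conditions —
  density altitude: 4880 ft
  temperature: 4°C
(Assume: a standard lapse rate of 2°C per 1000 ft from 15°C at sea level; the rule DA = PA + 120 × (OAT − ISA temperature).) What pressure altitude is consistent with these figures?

5000 ft

DA = PA + 120 × (OAT − (15 − 2·PA/1000)) = PA + 120·OAT − 1800 + 0.24·PA = 1.24·PA + 120·OAT − 1800.
So 1.24·PA = 4880 − 120 × 4 + 1800 = 6200.
PA = 6200 / 1.24 = 5000 ft.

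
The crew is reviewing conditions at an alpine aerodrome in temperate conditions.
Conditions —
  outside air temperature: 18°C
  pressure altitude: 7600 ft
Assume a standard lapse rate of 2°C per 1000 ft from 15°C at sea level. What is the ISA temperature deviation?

ISA temperature at 7600 ft = 15 − 2 × (7600/1000) = -0.2°C.
Deviation = OAT − ISA = 18 − (-0.2) = +18.2°C.

ISA+18.2°C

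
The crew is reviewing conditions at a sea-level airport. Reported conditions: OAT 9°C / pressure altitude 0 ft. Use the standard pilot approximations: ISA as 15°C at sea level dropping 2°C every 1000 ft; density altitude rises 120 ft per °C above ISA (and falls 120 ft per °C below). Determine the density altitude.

ISA temperature at 0 ft = 15 − 2 × (0/1000) = 15°C.
ISA deviation = 9 − 15 = -6°C.
Density altitude = 0 + 120 × (-6) = 0 + (-720) = -720 ft.

-720 ft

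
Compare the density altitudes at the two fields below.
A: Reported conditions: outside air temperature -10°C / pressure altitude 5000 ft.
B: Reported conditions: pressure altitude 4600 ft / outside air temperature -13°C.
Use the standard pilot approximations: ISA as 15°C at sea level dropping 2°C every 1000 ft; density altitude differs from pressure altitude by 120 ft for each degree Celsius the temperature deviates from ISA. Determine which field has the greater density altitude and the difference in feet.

A: ISA temp = 5°C, deviation -15°C, DA = 5000 + 120 × (-15) = 3200 ft.
B: ISA temp = 5.8°C, deviation -18.8°C, DA = 4600 + 120 × (-18.8) = 2344 ft.
A is higher by 3200 − 2344 = 856 ft.

A by 856 ft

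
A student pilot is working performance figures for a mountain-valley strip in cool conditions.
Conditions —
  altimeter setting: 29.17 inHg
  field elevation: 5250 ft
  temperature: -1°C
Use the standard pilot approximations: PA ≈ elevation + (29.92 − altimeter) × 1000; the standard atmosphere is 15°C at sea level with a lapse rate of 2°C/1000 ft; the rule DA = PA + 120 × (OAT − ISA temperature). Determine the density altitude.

5520 ft

Pressure altitude = 5250 + (29.92 − 29.17) × 1000 = 5250 + (+750) = 6000 ft.
ISA temperature at 6000 ft = 15 − 2 × (6000/1000) = 3°C.
ISA deviation = -1 − 3 = -4°C.
Density altitude = 6000 + 120 × (-4) = 5520 ft.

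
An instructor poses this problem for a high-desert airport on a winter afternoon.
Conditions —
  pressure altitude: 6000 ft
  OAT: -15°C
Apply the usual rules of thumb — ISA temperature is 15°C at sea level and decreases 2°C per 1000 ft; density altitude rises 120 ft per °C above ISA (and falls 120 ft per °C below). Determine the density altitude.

3840 ft

ISA temperature at 6000 ft = 15 − 2 × (6000/1000) = 3°C.
ISA deviation = -15 − 3 = -18°C.
Density altitude = 6000 + 120 × (-18) = 6000 + (-2160) = 3840 ft.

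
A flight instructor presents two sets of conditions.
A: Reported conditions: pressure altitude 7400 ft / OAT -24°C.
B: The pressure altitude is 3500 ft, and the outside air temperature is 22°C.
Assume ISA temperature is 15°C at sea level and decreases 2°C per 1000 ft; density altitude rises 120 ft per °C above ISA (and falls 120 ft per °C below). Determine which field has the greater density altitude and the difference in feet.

A: ISA temp = 0.2°C, deviation -24.2°C, DA = 7400 + 120 × (-24.2) = 4496 ft.
B: ISA temp = 8°C, deviation +14°C, DA = 3500 + 120 × 14 = 5180 ft.
B is higher by 5180 − 4496 = 684 ft.

B by 684 ft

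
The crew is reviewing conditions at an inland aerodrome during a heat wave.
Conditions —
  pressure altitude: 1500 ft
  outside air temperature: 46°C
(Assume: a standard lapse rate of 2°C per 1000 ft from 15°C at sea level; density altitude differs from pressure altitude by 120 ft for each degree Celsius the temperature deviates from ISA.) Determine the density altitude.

5580 ft

ISA temperature at 1500 ft = 15 − 2 × (1500/1000) = 12°C.
ISA deviation = 46 − 12 = +34°C.
Density altitude = 1500 + 120 × (34) = 1500 + (+4080) = 5580 ft.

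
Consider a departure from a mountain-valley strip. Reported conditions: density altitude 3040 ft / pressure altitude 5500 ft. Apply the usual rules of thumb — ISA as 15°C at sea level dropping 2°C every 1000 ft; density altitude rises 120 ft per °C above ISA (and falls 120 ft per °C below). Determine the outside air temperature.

-16.5°C

Density altitude − pressure altitude = 3040 − 5500 = -2460 ft.
At 120 ft/°C that is an ISA deviation of -2460/120 = -20.5°C.
ISA temperature at 5500 ft = 15 − 2 × (5500/1000) = 4°C.
OAT = ISA + deviation = 4 + (-20.5) = -16.5°C.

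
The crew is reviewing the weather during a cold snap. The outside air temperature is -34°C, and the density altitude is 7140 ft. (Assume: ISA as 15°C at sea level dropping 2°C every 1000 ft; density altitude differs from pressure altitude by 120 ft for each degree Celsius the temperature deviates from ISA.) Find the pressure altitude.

DA = PA + 120 × (OAT − (15 − 2·PA/1000)) = PA + 120·OAT − 1800 + 0.24·PA = 1.24·PA + 120·OAT − 1800.
So 1.24·PA = 7140 − 120 × (-34) + 1800 = 13020.
PA = 13020 / 1.24 = 10500 ft.

10500 ft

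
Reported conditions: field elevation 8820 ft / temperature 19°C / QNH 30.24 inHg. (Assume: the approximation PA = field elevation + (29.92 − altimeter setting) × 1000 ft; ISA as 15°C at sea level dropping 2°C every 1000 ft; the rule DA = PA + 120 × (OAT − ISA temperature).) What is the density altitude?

Pressure altitude = 8820 + (29.92 − 30.24) × 1000 = 8820 + (-320) = 8500 ft.
ISA temperature at 8500 ft = 15 − 2 × (8500/1000) = -2°C.
ISA deviation = 19 − (-2) = +21°C.
Density altitude = 8500 + 120 × (21) = 11020 ft.

11020 ft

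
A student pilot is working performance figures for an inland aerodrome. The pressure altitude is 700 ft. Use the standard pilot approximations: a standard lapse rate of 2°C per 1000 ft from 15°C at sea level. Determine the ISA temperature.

ISA temperature = 15 − 2 × (700/1000) = 15 − 1.4 = 13.6°C.

13.6°C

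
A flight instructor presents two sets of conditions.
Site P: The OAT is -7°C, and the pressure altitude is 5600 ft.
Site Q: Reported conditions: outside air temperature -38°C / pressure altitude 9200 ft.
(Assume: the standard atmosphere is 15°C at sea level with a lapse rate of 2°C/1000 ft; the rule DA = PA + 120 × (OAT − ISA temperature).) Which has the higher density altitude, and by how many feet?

Site Q by 744 ft

Site P: ISA temp = 3.8°C, deviation -10.8°C, DA = 5600 + 120 × (-10.8) = 4304 ft.
Site Q: ISA temp = -3.4°C, deviation -34.6°C, DA = 9200 + 120 × (-34.6) = 5048 ft.
Site Q is higher by 5048 − 4304 = 744 ft.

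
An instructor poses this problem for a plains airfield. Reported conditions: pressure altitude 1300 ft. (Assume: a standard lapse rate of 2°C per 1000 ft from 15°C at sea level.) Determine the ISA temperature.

12.4°C

ISA temperature = 15 − 2 × (1300/1000) = 15 − 2.6 = 12.4°C.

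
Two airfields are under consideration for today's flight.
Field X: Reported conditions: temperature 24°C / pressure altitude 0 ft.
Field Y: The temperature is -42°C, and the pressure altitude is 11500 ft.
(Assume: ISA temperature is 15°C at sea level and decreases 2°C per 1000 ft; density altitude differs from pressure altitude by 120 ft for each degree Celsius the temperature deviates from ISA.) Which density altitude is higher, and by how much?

Field Y by 6340 ft

Field X: ISA temp = 15°C, deviation +9°C, DA = 0 + 120 × 9 = 1080 ft.
Field Y: ISA temp = -8°C, deviation -34°C, DA = 11500 + 120 × (-34) = 7420 ft.
Field Y is higher by 7420 − 1080 = 6340 ft.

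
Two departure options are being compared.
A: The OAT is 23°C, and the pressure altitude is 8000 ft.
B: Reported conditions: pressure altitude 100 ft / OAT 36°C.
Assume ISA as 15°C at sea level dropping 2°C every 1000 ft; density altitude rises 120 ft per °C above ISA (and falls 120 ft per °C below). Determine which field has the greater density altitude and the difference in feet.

A by 8236 ft

A: ISA temp = -1°C, deviation +24°C, DA = 8000 + 120 × 24 = 10880 ft.
B: ISA temp = 14.8°C, deviation +21.2°C, DA = 100 + 120 × 21.2 = 2644 ft.
A is higher by 10880 − 2644 = 8236 ft.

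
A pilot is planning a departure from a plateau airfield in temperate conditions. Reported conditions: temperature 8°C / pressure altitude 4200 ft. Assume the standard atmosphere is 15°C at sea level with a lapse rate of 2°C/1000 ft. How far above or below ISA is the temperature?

ISA temperature at 4200 ft = 15 − 2 × (4200/1000) = 6.6°C.
Deviation = OAT − ISA = 8 − 6.6 = +1.4°C.

ISA+1.4°C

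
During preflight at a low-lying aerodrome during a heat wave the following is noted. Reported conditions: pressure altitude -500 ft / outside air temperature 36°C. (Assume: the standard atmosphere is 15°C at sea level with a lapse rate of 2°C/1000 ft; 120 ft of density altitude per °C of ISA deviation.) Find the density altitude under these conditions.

ISA temperature at -500 ft = 15 − 2 × (-500/1000) = 16°C.
ISA deviation = 36 − 16 = +20°C.
Density altitude = -500 + 120 × (20) = -500 + (+2400) = 1900 ft.

1900 ft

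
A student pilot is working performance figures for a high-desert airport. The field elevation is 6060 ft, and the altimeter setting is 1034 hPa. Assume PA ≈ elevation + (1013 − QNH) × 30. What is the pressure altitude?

5430 ft

Pressure correction = (1013 − 1034) × 30 = -630 ft.
Pressure altitude = 6060 + (-630) = 5430 ft.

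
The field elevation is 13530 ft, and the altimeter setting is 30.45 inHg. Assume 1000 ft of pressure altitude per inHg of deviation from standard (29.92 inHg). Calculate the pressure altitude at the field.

Pressure correction = (29.92 − 30.45) × 1000 = -530 ft.
Pressure altitude = 13530 + (-530) = 13000 ft.

13000 ft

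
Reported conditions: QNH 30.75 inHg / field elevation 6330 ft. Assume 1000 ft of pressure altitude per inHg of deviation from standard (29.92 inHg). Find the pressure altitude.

5500 ft

Pressure correction = (29.92 − 30.75) × 1000 = -830 ft.
Pressure altitude = 6330 + (-830) = 5500 ft.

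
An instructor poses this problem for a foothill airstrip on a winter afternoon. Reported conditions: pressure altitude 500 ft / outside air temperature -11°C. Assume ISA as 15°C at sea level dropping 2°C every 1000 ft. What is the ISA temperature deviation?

ISA-25°C

ISA temperature at 500 ft = 15 − 2 × (500/1000) = 14°C.
Deviation = OAT − ISA = -11 − 14 = -25°C.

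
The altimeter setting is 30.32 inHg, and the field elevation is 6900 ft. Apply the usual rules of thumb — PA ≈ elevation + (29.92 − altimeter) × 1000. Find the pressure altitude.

6500 ft

Pressure correction = (29.92 − 30.32) × 1000 = -400 ft.
Pressure altitude = 6900 + (-400) = 6500 ft.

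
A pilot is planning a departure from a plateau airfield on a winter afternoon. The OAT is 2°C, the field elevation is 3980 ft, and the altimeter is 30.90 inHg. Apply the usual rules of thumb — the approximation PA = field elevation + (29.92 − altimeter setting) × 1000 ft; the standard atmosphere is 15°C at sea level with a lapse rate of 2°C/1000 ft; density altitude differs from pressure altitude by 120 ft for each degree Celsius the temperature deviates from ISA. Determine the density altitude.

2160 ft

Pressure altitude = 3980 + (29.92 − 30.90) × 1000 = 3980 + (-980) = 3000 ft.
ISA temperature at 3000 ft = 15 − 2 × (3000/1000) = 9°C.
ISA deviation = 2 − 9 = -7°C.
Density altitude = 3000 + 120 × (-7) = 2160 ft.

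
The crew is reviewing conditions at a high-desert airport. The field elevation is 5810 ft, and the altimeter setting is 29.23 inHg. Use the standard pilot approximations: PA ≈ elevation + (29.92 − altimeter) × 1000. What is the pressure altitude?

6500 ft

Pressure correction = (29.92 − 29.23) × 1000 = +690 ft.
Pressure altitude = 5810 + (+690) = 6500 ft.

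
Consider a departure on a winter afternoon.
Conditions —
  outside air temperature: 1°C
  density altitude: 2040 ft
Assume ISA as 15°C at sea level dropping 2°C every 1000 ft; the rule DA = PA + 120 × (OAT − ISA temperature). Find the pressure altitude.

3000 ft

DA = PA + 120 × (OAT − (15 − 2·PA/1000)) = PA + 120·OAT − 1800 + 0.24·PA = 1.24·PA + 120·OAT − 1800.
So 1.24·PA = 2040 − 120 × 1 + 1800 = 3720.
PA = 3720 / 1.24 = 3000 ft.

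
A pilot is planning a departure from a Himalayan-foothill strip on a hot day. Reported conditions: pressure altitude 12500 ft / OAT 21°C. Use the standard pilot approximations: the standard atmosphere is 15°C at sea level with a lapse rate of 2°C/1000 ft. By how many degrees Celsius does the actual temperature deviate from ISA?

ISA temperature at 12500 ft = 15 − 2 × (12500/1000) = -10°C.
Deviation = OAT − ISA = 21 − (-10) = +31°C.

ISA+31°C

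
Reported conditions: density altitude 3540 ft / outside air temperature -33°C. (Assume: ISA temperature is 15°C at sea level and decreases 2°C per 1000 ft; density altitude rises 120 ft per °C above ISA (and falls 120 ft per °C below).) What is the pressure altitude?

7500 ft

DA = PA + 120 × (OAT − (15 − 2·PA/1000)) = PA + 120·OAT − 1800 + 0.24·PA = 1.24·PA + 120·OAT − 1800.
So 1.24·PA = 3540 − 120 × (-33) + 1800 = 9300.
PA = 9300 / 1.24 = 7500 ft.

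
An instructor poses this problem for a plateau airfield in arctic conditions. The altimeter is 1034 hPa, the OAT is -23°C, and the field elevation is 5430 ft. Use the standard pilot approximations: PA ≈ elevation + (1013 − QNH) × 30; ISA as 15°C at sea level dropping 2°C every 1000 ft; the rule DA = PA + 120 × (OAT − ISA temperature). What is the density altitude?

1392 ft

Pressure altitude = 5430 + (1013 − 1034) × 30 = 5430 + (-630) = 4800 ft.
ISA temperature at 4800 ft = 15 − 2 × (4800/1000) = 5.4°C.
ISA deviation = -23 − 5.4 = -28.4°C.
Density altitude = 4800 + 120 × (-28.4) = 1392 ft.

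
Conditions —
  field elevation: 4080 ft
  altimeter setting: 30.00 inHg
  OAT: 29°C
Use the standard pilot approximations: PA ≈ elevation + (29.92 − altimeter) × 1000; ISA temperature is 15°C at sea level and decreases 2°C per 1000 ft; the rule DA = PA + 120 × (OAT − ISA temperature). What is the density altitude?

Pressure altitude = 4080 + (29.92 − 30.00) × 1000 = 4080 + (-80) = 4000 ft.
ISA temperature at 4000 ft = 15 − 2 × (4000/1000) = 7°C.
ISA deviation = 29 − 7 = +22°C.
Density altitude = 4000 + 120 × (22) = 6640 ft.

6640 ft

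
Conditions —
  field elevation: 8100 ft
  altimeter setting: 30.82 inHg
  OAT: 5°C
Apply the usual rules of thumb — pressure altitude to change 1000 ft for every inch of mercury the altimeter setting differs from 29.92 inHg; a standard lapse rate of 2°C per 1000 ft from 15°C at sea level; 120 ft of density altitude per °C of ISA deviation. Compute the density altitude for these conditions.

7728 ft

Pressure altitude = 8100 + (29.92 − 30.82) × 1000 = 8100 + (-900) = 7200 ft.
ISA temperature at 7200 ft = 15 − 2 × (7200/1000) = 0.6°C.
ISA deviation = 5 − 0.6 = +4.4°C.
Density altitude = 7200 + 120 × (4.4) = 7728 ft.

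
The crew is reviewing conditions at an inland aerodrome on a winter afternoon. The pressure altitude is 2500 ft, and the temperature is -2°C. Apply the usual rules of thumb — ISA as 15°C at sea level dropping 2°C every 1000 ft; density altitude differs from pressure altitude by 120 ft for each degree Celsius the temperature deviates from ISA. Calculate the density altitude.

1060 ft

ISA temperature at 2500 ft = 15 − 2 × (2500/1000) = 10°C.
ISA deviation = -2 − 10 = -12°C.
Density altitude = 2500 + 120 × (-12) = 2500 + (-1440) = 1060 ft.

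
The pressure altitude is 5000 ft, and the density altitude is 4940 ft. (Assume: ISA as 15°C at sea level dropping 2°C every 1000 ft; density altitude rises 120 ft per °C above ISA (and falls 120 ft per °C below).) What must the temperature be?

Density altitude − pressure altitude = 4940 − 5000 = -60 ft.
At 120 ft/°C that is an ISA deviation of -60/120 = -0.5°C.
ISA temperature at 5000 ft = 15 − 2 × (5000/1000) = 5°C.
OAT = ISA + deviation = 5 + (-0.5) = 4.5°C.

4.5°C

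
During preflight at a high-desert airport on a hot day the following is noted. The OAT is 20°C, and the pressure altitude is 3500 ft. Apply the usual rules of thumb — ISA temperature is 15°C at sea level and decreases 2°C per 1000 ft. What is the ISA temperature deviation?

ISA+12°C

ISA temperature at 3500 ft = 15 − 2 × (3500/1000) = 8°C.
Deviation = OAT − ISA = 20 − 8 = +12°C.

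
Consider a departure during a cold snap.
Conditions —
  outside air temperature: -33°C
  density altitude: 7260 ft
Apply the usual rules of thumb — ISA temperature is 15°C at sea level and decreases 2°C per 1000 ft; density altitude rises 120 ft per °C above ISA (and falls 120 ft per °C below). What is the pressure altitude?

10500 ft

DA = PA + 120 × (OAT − (15 − 2·PA/1000)) = PA + 120·OAT − 1800 + 0.24·PA = 1.24·PA + 120·OAT − 1800.
So 1.24·PA = 7260 − 120 × (-33) + 1800 = 13020.
PA = 13020 / 1.24 = 10500 ft.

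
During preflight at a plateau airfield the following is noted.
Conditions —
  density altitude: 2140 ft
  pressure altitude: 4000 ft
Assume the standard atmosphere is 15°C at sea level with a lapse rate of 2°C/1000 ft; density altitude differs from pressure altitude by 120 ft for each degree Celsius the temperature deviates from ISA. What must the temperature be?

-8.5°C

Density altitude − pressure altitude = 2140 − 4000 = -1860 ft.
At 120 ft/°C that is an ISA deviation of -1860/120 = -15.5°C.
ISA temperature at 4000 ft = 15 − 2 × (4000/1000) = 7°C.
OAT = ISA + deviation = 7 + (-15.5) = -8.5°C.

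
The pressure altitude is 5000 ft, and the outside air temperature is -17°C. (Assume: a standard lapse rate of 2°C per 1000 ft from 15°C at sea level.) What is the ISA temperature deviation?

ISA-22°C

ISA temperature at 5000 ft = 15 − 2 × (5000/1000) = 5°C.
Deviation = OAT − ISA = -17 − 5 = -22°C.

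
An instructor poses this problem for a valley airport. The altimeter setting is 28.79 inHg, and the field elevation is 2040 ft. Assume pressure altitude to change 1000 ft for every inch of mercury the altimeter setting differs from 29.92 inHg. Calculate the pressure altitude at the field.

3170 ft

Pressure correction = (29.92 − 28.79) × 1000 = +1130 ft.
Pressure altitude = 2040 + (+1130) = 3170 ft.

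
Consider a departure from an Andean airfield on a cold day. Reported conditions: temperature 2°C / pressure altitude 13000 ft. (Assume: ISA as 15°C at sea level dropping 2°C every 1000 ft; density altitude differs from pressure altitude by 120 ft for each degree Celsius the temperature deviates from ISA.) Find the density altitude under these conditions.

ISA temperature at 13000 ft = 15 − 2 × (13000/1000) = -11°C.
ISA deviation = 2 − (-11) = +13°C.
Density altitude = 13000 + 120 × (13) = 13000 + (+1560) = 14560 ft.

14560 ft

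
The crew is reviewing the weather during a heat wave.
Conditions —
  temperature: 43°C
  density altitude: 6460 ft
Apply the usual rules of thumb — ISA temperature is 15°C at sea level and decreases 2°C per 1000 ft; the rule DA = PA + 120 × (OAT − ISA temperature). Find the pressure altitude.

2500 ft

DA = PA + 120 × (OAT − (15 − 2·PA/1000)) = PA + 120·OAT − 1800 + 0.24·PA = 1.24·PA + 120·OAT − 1800.
So 1.24·PA = 6460 − 120 × 43 + 1800 = 3100.
PA = 3100 / 1.24 = 2500 ft.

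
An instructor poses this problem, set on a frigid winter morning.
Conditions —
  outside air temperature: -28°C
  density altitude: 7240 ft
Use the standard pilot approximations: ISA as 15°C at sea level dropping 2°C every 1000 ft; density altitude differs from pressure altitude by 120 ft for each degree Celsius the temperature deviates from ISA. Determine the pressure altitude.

10000 ft

DA = PA + 120 × (OAT − (15 − 2·PA/1000)) = PA + 120·OAT − 1800 + 0.24·PA = 1.24·PA + 120·OAT − 1800.
So 1.24·PA = 7240 − 120 × (-28) + 1800 = 12400.
PA = 12400 / 1.24 = 10000 ft.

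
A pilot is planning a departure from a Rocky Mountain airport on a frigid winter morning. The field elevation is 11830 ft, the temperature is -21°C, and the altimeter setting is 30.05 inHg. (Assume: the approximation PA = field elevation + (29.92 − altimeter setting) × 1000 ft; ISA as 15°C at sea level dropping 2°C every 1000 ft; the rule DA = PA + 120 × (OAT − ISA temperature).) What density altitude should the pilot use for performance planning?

10188 ft

Pressure altitude = 11830 + (29.92 − 30.05) × 1000 = 11830 + (-130) = 11700 ft.
ISA temperature at 11700 ft = 15 − 2 × (11700/1000) = -8.4°C.
ISA deviation = -21 − (-8.4) = -12.6°C.
Density altitude = 11700 + 120 × (-12.6) = 10188 ft.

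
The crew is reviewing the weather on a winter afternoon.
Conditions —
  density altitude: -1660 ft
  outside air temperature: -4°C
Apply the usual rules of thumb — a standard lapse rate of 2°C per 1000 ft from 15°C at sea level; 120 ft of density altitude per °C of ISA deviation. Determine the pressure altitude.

500 ft

DA = PA + 120 × (OAT − (15 − 2·PA/1000)) = PA + 120·OAT − 1800 + 0.24·PA = 1.24·PA + 120·OAT − 1800.
So 1.24·PA = -1660 − 120 × (-4) + 1800 = 620.
PA = 620 / 1.24 = 500 ft.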